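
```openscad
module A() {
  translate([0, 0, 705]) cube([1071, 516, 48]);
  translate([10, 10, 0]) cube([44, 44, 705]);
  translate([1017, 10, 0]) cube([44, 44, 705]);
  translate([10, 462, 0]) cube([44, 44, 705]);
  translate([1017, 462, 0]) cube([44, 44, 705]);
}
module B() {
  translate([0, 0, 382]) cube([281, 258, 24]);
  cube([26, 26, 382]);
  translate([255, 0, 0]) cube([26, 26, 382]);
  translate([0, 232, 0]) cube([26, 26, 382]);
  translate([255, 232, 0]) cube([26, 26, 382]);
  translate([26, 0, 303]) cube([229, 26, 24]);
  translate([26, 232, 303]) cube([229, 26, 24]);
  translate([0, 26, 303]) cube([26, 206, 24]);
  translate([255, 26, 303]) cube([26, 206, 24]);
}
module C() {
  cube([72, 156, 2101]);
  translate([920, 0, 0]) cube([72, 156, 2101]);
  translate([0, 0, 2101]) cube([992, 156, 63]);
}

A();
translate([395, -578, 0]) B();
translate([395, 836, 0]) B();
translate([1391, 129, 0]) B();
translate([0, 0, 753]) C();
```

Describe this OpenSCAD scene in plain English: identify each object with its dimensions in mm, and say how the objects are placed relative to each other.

A is a rectangular dining table. The top is 1071×516×48 mm with its upper surface at z = 753 mm. It stands on four 44×44 mm square legs, each inset 10 mm from the nearest pair of top edges, running from the floor to the underside of the top.

B is a simple wooden stool: a rectangular seat 281 mm (x) by 258 mm (y), 24 mm thick, top face at z = 406 mm, on four square legs, each 26×26 mm in cross-section. The legs rest on z = 0, each flush with a corner of the seat. Four stretchers, 26 mm wide and 24 mm tall, connect adjacent legs with their undersides at z = 303 mm, each running between the inner faces of the legs it joins and aligned with the legs' outer faces on the other axis.

C is a rectangular door frame: two vertical jambs of 72×156 mm section, 2101 mm tall, with a clear opening 848 mm wide between their inner faces. A header 63 mm tall and 156 mm deep lies on top of the jambs and spans the full outside width.

Three stools sit around the table at the −y, +y, +x sides. The door frame is on top of the table.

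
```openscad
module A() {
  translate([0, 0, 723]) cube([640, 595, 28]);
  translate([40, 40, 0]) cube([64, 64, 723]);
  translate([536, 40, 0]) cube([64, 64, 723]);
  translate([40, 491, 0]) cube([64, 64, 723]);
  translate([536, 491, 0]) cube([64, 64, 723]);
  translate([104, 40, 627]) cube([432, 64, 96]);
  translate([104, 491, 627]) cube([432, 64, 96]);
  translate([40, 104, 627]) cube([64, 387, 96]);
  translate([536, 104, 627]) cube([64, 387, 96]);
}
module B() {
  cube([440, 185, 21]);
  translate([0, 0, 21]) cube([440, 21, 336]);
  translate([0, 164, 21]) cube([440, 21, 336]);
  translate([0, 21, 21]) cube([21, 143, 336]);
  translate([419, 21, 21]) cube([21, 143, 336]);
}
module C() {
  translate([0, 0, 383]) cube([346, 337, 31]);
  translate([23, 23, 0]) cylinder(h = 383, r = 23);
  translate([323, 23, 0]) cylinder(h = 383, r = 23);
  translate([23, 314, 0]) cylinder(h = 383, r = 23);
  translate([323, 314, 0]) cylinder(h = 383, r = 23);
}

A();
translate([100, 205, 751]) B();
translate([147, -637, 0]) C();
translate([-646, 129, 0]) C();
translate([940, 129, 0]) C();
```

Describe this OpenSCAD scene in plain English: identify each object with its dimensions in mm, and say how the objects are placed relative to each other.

A is a table: top 640 mm (x) × 595 mm (y), 28 mm thick, upper face at z = 751 mm, on four 64×64 mm square legs, each inset 40 mm from the nearest pair of top edges, running from z = 0 to the bottom of the top. Four apron rails, 64 mm thick and 96 mm tall, run between adjacent legs with their top edges flush with the underside of the top and their outer faces flush with the legs' outer faces.

B is an open-topped rectangular box: outside dimensions 440×185×357 mm, with a uniform wall and base thickness of 21 mm. The base is a full 440×185 slab on the floor; four walls sit on top of the base. The front and back walls (the −y and +y sides) span the full width; the two side walls fit between them.

C is a four-legged stool. The seat is a 346×337×31 mm slab whose top surface is at z = 414 mm; four round legs, each 46 mm in diameter, run from the floor (z = 0) to the underside of the seat, each leg's axis is inset half a diameter from the nearest pair of seat edges (so the leg's bounding box is flush with the corner).

The open box is on top of the table, centred. Three stools sit around the table at the −y, −x, +x sides.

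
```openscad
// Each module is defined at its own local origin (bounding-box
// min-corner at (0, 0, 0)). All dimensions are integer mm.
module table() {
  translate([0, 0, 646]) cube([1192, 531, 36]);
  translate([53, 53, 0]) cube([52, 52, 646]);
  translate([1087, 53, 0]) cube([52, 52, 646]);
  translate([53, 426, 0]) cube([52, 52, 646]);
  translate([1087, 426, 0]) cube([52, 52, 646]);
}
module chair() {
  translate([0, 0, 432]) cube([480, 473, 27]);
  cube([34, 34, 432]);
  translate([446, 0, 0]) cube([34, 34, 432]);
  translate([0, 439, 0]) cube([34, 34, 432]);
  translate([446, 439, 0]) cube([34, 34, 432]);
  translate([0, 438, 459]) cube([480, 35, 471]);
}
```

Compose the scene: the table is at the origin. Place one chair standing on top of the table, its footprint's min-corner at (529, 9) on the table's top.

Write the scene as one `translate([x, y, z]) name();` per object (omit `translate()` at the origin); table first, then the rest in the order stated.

table();
translate([529, 9, 682]) chair();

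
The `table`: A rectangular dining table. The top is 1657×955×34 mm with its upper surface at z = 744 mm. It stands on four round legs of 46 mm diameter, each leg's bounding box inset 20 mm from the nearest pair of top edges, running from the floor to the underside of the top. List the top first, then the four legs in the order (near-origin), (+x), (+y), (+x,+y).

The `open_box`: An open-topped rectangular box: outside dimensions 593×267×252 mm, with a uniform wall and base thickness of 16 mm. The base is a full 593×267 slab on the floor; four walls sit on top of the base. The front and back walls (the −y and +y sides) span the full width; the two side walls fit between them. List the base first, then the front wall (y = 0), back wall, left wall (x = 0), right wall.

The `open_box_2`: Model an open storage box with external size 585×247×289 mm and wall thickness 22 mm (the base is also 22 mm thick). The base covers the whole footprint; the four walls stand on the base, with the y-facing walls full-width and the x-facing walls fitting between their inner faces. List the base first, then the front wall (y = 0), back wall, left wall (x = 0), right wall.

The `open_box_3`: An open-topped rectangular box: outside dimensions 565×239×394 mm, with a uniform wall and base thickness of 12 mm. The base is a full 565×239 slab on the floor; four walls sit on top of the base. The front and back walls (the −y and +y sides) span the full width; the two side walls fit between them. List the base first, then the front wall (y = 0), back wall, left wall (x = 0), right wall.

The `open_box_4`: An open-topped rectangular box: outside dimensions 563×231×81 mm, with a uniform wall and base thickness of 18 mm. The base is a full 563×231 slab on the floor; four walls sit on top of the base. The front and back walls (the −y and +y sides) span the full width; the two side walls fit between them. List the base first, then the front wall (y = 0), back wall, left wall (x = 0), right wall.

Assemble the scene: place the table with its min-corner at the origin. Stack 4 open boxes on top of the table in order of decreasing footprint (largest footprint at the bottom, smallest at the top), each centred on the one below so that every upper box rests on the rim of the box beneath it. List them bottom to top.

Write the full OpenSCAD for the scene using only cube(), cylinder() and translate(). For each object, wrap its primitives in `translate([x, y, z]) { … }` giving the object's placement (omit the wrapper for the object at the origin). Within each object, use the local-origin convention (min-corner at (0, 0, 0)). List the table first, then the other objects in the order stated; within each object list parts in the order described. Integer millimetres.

translate([0, 0, 710]) cube([1657, 955, 34]);
translate([43, 43, 0]) cylinder(h = 710, r = 23);
translate([1614, 43, 0]) cylinder(h = 710, r = 23);
translate([43, 912, 0]) cylinder(h = 710, r = 23);
translate([1614, 912, 0]) cylinder(h = 710, r = 23);
translate([532, 344, 744]) {
  cube([593, 267, 16]);
  translate([0, 0, 16]) cube([593, 16, 236]);
  translate([0, 251, 16]) cube([593, 16, 236]);
  translate([0, 16, 16]) cube([16, 235, 236]);
  translate([577, 16, 16]) cube([16, 235, 236]);
}
translate([536, 354, 996]) {
  cube([585, 247, 22]);
  translate([0, 0, 22]) cube([585, 22, 267]);
  translate([0, 225, 22]) cube([585, 22, 267]);
  translate([0, 22, 22]) cube([22, 203, 267]);
  translate([563, 22, 22]) cube([22, 203, 267]);
}
translate([546, 358, 1285]) {
  cube([565, 239, 12]);
  translate([0, 0, 12]) cube([565, 12, 382]);
  translate([0, 227, 12]) cube([565, 12, 382]);
  translate([0, 12, 12]) cube([12, 215, 382]);
  translate([553, 12, 12]) cube([12, 215, 382]);
}
translate([547, 362, 1679]) {
  cube([563, 231, 18]);
  translate([0, 0, 18]) cube([563, 18, 63]);
  translate([0, 213, 18]) cube([563, 18, 63]);
  translate([0, 18, 18]) cube([18, 195, 63]);
  translate([545, 18, 18]) cube([18, 195, 63]);
}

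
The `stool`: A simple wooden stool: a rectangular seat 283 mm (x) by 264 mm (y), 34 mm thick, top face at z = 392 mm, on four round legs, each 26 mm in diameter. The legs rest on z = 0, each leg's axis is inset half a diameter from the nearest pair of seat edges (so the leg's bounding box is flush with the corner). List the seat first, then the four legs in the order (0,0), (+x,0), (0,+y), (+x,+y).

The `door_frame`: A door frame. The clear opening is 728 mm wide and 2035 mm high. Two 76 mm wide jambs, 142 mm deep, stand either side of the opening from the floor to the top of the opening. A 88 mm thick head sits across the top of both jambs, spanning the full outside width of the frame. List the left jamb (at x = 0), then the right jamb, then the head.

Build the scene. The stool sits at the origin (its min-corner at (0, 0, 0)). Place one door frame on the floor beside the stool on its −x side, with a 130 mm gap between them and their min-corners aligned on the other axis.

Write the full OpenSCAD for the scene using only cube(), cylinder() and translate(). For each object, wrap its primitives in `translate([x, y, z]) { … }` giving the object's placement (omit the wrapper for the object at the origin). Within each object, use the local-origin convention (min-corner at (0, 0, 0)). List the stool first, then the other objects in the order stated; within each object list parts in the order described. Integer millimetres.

translate([0, 0, 358]) cube([283, 264, 34]);
translate([13, 13, 0]) cylinder(h = 358, r = 13);
translate([270, 13, 0]) cylinder(h = 358, r = 13);
translate([13, 251, 0]) cylinder(h = 358, r = 13);
translate([270, 251, 0]) cylinder(h = 358, r = 13);
translate([-1010, 0, 0]) {
  cube([76, 142, 2035]);
  translate([804, 0, 0]) cube([76, 142, 2035]);
  translate([0, 0, 2035]) cube([880, 142, 88]);
}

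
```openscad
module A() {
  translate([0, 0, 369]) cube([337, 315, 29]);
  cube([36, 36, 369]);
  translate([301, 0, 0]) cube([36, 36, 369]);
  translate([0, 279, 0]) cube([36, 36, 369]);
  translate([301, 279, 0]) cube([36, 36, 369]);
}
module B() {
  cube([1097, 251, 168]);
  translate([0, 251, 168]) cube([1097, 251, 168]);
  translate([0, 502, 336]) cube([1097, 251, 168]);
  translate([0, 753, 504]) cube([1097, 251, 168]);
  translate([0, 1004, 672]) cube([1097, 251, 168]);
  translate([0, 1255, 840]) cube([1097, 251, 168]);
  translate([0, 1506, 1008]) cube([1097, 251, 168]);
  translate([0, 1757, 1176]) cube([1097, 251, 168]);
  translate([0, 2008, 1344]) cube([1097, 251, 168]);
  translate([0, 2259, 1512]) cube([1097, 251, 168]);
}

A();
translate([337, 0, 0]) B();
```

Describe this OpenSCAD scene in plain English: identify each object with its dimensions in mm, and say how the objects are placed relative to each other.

A is a four-legged stool. The seat is a 337×315×29 mm slab whose top surface is at z = 398 mm; four square legs, each 36×36 mm in cross-section, run from the floor (z = 0) to the underside of the seat, each flush with a corner of the seat.

B is a straight staircase of 10 solid steps. Each step is 1097 mm wide (x), 251 mm deep (y, the going) and 168 mm tall (the rise). The first step rests on the floor; each subsequent step sits one going further in +y and one rise higher in +z, directly behind and above the previous step with no overlap.

The staircase is against the stool's +x side, with their −y faces flush.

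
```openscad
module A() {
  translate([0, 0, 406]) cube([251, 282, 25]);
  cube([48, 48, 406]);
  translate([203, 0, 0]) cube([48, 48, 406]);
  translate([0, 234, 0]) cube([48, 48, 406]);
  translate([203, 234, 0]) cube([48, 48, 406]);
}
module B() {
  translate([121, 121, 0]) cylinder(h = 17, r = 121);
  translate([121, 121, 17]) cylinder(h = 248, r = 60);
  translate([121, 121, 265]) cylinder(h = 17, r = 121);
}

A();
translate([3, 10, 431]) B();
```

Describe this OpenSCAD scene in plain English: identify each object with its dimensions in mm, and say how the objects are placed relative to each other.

A is a simple wooden stool: a rectangular seat 251 mm (x) by 282 mm (y), 25 mm thick, top face at z = 431 mm, on four square legs, each 48×48 mm in cross-section. The legs rest on z = 0, each flush with a corner of the seat.

B is a spool: two coaxial disc flanges of radius 121 mm and thickness 17 mm, joined by a core cylinder of radius 60 mm and height 248 mm. The lower flange rests on z = 0 and the three cylinders share a vertical axis.

The spool is on top of the stool.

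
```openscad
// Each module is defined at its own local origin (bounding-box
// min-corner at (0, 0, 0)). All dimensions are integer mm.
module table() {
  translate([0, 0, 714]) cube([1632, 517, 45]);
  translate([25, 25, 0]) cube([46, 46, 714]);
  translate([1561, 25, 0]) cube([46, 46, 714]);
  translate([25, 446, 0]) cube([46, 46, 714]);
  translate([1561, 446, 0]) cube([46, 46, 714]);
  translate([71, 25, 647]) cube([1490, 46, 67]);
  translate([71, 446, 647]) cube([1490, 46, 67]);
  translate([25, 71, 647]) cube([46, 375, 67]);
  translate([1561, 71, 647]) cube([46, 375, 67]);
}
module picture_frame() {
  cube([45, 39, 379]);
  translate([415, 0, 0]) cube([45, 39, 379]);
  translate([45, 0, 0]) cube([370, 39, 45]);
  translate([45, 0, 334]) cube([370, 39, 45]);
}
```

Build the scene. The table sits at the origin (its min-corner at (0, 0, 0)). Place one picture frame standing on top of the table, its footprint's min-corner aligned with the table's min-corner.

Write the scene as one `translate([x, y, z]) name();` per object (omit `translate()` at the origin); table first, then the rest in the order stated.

table();
translate([0, 0, 759]) picture_frame();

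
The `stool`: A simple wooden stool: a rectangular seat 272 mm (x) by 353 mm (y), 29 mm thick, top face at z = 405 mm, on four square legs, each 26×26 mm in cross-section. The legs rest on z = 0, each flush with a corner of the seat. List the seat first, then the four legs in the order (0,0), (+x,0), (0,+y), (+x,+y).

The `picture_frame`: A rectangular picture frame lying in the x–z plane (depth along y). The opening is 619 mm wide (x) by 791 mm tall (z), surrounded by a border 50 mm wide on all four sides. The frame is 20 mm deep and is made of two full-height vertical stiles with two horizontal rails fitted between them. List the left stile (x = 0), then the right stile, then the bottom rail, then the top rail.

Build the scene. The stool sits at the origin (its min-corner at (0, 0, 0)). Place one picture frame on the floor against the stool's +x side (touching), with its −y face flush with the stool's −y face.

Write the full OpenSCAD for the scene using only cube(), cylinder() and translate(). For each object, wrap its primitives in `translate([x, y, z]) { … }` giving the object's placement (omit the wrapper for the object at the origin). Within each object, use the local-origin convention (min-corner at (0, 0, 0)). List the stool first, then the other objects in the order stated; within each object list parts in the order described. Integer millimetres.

translate([0, 0, 376]) cube([272, 353, 29]);
cube([26, 26, 376]);
translate([246, 0, 0]) cube([26, 26, 376]);
translate([0, 327, 0]) cube([26, 26, 376]);
translate([246, 327, 0]) cube([26, 26, 376]);
translate([272, 0, 0]) {
  cube([50, 20, 891]);
  translate([669, 0, 0]) cube([50, 20, 891]);
  translate([50, 0, 0]) cube([619, 20, 50]);
  translate([50, 0, 841]) cube([619, 20, 50]);
}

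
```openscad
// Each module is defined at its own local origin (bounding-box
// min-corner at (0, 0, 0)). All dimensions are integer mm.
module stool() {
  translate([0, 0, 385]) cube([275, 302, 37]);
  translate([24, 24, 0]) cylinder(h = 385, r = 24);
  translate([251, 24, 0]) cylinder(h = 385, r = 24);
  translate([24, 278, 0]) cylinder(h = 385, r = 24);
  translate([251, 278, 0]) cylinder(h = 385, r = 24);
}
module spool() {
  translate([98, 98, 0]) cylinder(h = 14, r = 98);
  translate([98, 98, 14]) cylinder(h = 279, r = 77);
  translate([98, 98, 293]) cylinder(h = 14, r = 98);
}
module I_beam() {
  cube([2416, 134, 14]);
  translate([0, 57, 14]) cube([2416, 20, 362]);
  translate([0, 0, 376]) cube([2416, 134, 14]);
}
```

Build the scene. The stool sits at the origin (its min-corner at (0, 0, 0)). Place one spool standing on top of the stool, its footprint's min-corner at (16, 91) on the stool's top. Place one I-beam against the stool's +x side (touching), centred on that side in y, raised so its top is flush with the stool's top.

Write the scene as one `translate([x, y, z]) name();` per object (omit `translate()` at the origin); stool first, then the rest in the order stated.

stool();
translate([16, 91, 422]) spool();
translate([275, 84, 32]) I_beam();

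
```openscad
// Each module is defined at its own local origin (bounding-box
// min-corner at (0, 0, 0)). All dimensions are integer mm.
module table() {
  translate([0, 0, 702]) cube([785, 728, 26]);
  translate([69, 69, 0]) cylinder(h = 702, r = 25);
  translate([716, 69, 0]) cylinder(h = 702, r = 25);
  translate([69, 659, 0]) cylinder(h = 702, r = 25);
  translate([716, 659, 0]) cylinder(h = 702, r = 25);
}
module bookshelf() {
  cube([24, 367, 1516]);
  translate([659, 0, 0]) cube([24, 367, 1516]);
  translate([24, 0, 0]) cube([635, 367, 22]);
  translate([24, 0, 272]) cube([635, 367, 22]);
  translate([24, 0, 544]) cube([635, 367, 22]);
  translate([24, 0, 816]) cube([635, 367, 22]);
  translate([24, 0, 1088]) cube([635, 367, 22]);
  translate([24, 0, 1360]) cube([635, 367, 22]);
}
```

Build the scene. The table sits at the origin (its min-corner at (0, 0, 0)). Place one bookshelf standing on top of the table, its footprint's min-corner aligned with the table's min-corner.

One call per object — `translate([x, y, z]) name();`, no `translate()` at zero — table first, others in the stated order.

table();
translate([0, 0, 728]) bookshelf();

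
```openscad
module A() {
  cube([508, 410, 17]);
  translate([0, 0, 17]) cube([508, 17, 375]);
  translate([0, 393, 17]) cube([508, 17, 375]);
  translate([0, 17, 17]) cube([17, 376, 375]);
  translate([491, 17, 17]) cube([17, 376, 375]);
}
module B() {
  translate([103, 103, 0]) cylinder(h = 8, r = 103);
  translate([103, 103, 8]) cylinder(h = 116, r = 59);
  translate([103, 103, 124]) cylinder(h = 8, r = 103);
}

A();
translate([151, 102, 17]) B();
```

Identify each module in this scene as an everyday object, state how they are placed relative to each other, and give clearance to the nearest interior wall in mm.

Clearances: x = 134, y = 85; minimum 85 mm.

A is an open box. B is a spool. The spool sits inside the open box, centred. The clearance to the nearest interior wall is 85 mm.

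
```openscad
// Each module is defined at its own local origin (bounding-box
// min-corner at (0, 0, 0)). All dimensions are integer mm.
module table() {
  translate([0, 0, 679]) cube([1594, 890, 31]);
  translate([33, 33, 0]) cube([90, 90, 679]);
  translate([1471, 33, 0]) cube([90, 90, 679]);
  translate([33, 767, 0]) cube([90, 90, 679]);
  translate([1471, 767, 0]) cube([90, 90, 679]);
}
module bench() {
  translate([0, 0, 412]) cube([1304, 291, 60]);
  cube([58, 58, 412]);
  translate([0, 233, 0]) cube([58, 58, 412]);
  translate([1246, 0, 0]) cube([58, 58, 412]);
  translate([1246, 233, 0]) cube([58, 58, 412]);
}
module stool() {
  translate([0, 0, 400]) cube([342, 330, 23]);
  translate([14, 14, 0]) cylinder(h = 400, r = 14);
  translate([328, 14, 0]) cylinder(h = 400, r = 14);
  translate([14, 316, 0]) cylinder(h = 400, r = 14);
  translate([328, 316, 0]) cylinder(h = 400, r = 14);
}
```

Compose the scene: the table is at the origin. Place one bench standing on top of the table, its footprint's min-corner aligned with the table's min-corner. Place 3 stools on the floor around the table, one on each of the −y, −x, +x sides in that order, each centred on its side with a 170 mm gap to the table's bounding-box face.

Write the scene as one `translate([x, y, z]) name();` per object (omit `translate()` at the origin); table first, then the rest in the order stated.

table();
translate([0, 0, 710]) bench();
translate([626, -500, 0]) stool();
translate([-512, 280, 0]) stool();
translate([1764, 280, 0]) stool();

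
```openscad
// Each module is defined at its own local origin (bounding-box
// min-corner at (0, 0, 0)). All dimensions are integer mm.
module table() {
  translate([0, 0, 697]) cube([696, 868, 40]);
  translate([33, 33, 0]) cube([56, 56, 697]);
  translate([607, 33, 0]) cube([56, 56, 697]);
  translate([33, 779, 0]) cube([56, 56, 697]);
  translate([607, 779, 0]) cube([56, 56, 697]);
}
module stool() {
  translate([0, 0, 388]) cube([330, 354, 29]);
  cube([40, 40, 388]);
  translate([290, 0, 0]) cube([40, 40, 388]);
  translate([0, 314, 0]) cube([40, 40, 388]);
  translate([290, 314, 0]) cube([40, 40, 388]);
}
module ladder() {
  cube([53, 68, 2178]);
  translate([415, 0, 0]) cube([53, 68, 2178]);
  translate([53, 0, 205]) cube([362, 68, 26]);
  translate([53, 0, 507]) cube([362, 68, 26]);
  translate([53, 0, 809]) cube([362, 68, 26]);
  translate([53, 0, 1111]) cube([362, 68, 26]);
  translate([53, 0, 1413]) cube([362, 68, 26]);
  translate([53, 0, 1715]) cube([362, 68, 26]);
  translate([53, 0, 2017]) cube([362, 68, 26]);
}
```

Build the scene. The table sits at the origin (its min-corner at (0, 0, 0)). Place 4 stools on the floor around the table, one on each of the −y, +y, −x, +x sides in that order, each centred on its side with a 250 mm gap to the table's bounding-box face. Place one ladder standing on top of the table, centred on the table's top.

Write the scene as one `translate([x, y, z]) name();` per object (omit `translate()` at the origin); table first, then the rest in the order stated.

table();
translate([183, -604, 0]) stool();
translate([183, 1118, 0]) stool();
translate([-580, 257, 0]) stool();
translate([946, 257, 0]) stool();
translate([114, 400, 737]) ladder();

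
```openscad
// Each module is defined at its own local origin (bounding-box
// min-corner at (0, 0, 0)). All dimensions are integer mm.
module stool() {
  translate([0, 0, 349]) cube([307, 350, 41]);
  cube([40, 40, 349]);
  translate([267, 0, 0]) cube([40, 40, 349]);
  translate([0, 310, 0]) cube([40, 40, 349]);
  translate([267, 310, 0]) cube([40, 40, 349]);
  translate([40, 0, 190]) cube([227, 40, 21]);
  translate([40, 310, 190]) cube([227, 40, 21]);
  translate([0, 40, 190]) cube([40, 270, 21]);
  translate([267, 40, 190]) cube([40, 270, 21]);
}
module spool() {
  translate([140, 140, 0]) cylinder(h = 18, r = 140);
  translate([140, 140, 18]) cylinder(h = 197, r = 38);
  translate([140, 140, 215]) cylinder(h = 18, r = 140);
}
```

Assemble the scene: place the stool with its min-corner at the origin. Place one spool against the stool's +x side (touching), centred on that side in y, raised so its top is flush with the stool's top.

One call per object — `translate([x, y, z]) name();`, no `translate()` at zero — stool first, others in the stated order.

stool();
translate([307, 35, 157]) spool();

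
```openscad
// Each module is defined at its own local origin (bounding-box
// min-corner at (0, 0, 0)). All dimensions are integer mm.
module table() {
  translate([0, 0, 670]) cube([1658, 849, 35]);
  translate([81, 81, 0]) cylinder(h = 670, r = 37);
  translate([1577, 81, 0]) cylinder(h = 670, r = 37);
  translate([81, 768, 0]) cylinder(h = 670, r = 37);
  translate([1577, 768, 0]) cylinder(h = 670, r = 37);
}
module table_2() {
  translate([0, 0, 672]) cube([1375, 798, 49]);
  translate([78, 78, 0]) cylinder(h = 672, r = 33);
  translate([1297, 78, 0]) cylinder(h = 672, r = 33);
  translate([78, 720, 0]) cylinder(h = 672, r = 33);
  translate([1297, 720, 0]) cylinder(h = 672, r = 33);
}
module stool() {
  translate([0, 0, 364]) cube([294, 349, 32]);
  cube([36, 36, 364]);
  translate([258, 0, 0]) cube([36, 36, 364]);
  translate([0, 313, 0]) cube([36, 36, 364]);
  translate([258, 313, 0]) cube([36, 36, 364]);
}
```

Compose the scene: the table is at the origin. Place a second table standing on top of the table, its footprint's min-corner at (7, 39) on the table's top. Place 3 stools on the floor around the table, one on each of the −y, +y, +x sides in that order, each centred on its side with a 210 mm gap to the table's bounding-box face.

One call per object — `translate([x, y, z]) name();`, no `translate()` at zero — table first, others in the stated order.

table();
translate([7, 39, 705]) table_2();
translate([682, -559, 0]) stool();
translate([682, 1059, 0]) stool();
translate([1868, 250, 0]) stool();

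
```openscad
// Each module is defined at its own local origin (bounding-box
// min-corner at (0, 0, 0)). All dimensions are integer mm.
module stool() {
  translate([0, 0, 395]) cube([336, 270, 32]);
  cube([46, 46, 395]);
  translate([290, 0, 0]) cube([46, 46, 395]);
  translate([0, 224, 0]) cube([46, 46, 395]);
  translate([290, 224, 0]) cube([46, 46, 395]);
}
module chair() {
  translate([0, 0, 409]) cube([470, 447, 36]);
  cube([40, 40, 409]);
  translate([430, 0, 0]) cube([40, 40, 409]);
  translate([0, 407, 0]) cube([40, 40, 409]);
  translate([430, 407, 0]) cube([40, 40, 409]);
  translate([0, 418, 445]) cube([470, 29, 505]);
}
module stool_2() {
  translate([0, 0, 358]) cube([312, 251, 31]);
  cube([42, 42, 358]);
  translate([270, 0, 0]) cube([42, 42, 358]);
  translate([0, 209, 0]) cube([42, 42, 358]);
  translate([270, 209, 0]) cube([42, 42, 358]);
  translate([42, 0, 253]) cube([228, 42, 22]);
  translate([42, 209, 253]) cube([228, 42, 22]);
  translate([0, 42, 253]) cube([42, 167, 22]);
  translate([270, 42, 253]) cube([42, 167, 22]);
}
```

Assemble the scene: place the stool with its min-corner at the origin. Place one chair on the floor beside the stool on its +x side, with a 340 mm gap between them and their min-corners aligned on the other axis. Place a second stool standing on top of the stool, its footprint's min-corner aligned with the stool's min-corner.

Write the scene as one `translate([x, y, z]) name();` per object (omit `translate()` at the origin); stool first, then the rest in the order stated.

stool();
translate([676, 0, 0]) chair();
translate([0, 0, 427]) stool_2();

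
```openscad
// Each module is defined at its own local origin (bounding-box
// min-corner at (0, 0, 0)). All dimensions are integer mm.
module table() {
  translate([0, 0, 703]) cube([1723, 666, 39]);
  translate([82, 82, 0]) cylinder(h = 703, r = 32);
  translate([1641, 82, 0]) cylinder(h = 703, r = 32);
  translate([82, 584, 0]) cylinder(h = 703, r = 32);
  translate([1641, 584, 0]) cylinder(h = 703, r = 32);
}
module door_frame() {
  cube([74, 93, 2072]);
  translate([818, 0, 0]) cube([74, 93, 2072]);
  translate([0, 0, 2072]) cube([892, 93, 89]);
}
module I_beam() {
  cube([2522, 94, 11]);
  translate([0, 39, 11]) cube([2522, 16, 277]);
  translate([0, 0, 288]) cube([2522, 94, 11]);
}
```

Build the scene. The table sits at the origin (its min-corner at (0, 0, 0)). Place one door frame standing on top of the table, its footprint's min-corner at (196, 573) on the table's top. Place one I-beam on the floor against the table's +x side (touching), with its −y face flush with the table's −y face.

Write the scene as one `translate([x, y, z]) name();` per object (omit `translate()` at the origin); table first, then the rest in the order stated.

table();
translate([196, 573, 742]) door_frame();
translate([1723, 0, 0]) I_beam();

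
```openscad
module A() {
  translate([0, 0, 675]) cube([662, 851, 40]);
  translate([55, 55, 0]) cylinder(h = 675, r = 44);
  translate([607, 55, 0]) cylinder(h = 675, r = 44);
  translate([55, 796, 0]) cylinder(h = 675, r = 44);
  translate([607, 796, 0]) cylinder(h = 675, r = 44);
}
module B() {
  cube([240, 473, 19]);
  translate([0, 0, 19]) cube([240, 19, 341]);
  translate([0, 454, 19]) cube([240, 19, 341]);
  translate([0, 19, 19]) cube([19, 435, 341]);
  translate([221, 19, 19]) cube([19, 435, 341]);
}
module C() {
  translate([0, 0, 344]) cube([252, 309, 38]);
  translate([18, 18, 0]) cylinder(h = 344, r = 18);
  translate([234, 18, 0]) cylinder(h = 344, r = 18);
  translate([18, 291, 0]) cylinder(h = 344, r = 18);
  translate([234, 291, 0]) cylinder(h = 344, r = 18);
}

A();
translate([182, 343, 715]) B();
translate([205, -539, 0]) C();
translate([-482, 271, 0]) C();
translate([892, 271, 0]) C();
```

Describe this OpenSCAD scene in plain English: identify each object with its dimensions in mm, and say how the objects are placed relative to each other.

A is a table with a 662×851 mm rectangular top, 40 mm thick, top surface at z = 715 mm, supported by four round legs of 88 mm diameter, each leg's bounding box inset 11 mm from the nearest pair of top edges, running from the floor.

B is an open-topped rectangular box: outside dimensions 240×473×360 mm, with a uniform wall and base thickness of 19 mm. The base is a full 240×473 slab on the floor; four walls sit on top of the base. The front and back walls (the −y and +y sides) span the full width; the two side walls fit between them.

C is a four-legged stool. The seat is 252×309 mm, 38 mm thick, top at z = 382 mm. It stands on four round legs, each 36 mm in diameter, from z = 0 to the seat underside, each leg's axis is inset half a diameter from the nearest pair of seat edges (so the leg's bounding box is flush with the corner).

The open box is on top of the table. Three stools sit around the table at the −y, −x, +x sides.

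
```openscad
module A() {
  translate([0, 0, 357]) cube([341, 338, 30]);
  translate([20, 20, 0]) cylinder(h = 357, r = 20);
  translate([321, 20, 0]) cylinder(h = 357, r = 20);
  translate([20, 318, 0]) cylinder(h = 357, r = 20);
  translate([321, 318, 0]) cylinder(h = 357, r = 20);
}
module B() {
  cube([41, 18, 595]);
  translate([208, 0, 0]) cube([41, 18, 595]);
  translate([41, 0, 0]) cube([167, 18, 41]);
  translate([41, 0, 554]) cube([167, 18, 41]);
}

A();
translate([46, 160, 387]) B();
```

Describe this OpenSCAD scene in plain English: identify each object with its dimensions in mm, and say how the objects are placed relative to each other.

A is a simple wooden stool: a rectangular seat 341 mm (x) by 338 mm (y), 30 mm thick, top face at z = 387 mm, on four round legs, each 40 mm in diameter. The legs rest on z = 0, each leg's axis is inset half a diameter from the nearest pair of seat edges (so the leg's bounding box is flush with the corner).

B is a rectangular picture frame lying in the x–z plane (depth along y). The opening is 167 mm wide (x) by 513 mm tall (z), surrounded by a border 41 mm wide on all four sides. The frame is 18 mm deep and is made of two full-height vertical stiles with two horizontal rails fitted between them.

The picture frame is on top of the stool, centred.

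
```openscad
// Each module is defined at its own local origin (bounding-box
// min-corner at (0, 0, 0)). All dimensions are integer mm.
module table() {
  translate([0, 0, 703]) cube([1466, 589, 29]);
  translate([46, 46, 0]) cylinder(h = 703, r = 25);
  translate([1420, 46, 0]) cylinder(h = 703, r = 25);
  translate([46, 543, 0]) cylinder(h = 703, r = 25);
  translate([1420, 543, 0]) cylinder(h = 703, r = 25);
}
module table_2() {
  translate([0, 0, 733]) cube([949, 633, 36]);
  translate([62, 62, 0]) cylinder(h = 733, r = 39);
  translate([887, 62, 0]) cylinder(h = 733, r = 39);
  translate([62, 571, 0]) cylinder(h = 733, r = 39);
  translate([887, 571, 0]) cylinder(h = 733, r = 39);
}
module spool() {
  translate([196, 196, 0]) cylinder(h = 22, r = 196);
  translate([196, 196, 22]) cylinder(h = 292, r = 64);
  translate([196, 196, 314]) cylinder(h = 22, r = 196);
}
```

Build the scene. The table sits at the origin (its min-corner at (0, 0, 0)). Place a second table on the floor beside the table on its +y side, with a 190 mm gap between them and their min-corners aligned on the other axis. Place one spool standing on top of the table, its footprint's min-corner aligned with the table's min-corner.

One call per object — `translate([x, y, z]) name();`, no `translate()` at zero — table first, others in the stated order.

table();
translate([0, 779, 0]) table_2();
translate([0, 0, 732]) spool();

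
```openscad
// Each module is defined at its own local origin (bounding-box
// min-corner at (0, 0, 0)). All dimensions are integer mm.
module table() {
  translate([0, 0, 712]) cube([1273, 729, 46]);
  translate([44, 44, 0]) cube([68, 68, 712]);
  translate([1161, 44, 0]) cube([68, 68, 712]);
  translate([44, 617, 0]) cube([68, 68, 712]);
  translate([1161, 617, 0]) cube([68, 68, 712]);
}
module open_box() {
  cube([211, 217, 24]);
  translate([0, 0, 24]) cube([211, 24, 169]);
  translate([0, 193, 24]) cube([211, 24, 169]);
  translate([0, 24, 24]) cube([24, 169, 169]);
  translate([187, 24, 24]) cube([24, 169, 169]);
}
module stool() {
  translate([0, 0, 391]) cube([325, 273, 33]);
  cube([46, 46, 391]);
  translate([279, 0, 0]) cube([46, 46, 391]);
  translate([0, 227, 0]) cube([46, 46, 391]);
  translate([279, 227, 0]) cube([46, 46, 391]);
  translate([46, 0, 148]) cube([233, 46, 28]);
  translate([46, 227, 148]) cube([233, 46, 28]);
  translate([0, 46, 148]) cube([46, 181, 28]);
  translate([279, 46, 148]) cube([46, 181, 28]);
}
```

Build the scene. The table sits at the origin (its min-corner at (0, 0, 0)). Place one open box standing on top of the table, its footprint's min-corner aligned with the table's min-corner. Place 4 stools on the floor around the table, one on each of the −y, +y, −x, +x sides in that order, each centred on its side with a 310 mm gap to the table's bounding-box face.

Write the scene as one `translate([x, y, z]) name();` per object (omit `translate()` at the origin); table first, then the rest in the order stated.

table();
translate([0, 0, 758]) open_box();
translate([474, -583, 0]) stool();
translate([474, 1039, 0]) stool();
translate([-635, 228, 0]) stool();
translate([1583, 228, 0]) stool();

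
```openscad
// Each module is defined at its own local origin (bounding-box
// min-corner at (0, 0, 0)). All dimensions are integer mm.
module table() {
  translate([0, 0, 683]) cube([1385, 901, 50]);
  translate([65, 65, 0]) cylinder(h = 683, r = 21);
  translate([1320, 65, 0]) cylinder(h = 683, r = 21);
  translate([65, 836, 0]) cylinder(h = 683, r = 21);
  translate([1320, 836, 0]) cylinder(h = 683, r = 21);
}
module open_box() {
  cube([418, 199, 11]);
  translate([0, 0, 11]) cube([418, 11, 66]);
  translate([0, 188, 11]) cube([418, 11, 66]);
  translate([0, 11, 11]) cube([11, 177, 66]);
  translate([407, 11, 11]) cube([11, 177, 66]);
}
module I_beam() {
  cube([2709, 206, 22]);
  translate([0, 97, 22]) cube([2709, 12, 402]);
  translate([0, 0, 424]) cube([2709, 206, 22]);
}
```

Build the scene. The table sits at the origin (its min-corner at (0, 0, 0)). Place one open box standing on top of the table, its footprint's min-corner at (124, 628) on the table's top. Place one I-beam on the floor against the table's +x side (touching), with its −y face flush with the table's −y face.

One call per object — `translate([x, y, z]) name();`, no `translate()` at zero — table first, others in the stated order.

table();
translate([124, 628, 733]) open_box();
translate([1385, 0, 0]) I_beam();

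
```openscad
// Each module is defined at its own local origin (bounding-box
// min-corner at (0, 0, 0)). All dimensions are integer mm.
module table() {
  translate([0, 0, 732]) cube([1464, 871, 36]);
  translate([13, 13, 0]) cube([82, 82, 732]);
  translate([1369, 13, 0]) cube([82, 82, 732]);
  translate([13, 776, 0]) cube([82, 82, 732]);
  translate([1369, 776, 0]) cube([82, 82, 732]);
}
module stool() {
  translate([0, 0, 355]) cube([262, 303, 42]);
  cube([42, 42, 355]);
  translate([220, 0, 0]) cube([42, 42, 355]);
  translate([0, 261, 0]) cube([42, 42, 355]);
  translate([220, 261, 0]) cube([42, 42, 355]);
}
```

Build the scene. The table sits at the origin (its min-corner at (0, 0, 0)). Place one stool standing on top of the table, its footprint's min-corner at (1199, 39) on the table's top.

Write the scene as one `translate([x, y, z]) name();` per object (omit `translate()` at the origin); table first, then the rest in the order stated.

table();
translate([1199, 39, 768]) stool();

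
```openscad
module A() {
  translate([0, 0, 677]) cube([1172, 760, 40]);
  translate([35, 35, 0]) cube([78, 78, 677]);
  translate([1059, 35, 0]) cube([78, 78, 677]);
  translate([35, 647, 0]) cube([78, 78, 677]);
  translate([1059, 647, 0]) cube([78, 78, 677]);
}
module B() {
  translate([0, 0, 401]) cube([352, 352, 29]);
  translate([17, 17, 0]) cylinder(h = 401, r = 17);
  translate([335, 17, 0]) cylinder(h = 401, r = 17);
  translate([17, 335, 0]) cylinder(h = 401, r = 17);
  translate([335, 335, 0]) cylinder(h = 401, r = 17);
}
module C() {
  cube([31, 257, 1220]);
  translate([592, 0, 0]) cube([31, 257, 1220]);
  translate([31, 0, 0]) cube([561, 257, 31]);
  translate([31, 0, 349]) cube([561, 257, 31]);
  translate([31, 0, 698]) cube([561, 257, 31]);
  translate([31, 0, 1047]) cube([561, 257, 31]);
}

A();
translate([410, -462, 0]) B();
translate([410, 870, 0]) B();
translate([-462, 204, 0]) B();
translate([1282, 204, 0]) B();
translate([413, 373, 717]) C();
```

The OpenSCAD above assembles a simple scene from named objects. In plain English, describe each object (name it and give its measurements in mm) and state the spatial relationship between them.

A is a table with a 1172×760 mm rectangular top, 40 mm thick, top surface at z = 717 mm, supported by four 78×78 mm square legs, each inset 35 mm from the nearest pair of top edges, running from the floor.

B is a four-legged stool. The seat is a 352×352×29 mm slab whose top surface is at z = 430 mm; four round legs, each 34 mm in diameter, run from the floor (z = 0) to the underside of the seat, each leg's axis is inset half a diameter from the nearest pair of seat edges (so the leg's bounding box is flush with the corner).

C is a bookshelf 623 mm wide overall, 257 mm deep and 1220 mm tall. The two sides are 31 mm thick vertical panels. 4 horizontal shelves of 31 mm thickness span between the inner faces of the sides; the lowest shelf sits on the floor and shelves are stacked with a clear vertical gap of 318 mm between each pair.

Four stools sit around the table at the −y, +y, −x, +x sides. The bookshelf is on top of the table.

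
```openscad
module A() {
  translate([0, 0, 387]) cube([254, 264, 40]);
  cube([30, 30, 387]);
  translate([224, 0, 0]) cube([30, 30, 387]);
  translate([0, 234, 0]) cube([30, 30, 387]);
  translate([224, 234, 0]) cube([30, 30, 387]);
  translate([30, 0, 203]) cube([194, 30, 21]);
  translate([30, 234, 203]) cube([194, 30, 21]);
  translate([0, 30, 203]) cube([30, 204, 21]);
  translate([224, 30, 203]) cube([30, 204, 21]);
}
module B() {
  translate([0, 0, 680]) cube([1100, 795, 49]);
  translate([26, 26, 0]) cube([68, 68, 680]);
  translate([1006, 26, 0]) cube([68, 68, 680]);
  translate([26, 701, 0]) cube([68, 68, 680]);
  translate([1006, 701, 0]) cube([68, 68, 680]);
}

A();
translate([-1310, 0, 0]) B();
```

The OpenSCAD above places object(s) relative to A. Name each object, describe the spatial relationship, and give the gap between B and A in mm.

The table's nearest face is 210 mm from the stool's −x face.

A is a stool. B is a table. The table is on the floor beside the stool on its −x side. The gap between the table and the stool is 210 mm.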